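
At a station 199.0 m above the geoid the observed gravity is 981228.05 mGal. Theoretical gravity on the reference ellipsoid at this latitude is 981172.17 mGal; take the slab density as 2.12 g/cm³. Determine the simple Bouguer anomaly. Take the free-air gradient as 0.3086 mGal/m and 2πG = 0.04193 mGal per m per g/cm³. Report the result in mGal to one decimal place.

Free-air correction = 0.3086 × 199.0 = 61.41 mGal
Free-air anomaly = 981228.05 − 981172.17 + (61.41) = 117.29 mGal
Bouguer slab correction = 0.04193 × 2.12 × 199.0 = 17.69 mGal
Simple Bouguer anomaly = 117.29 − (17.69) = 99.60 mGal

99.6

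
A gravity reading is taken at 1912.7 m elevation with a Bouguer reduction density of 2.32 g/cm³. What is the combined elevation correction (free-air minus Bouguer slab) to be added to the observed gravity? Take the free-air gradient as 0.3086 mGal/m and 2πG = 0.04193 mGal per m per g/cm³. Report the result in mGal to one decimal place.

Combined gradient = 0.3086 − 0.04193 × 2.32 = 0.2113224 mGal/m
Combined elevation correction = 0.2113224 × 1912.7 = 404.2 mGal

404.2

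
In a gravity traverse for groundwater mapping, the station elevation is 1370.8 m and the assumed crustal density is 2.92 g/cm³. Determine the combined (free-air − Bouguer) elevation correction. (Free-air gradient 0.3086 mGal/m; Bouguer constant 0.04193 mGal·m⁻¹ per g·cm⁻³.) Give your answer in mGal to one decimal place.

Combined gradient = 0.3086 − 0.04193 × 2.92 = 0.1861644 mGal/m
Combined elevation correction = 0.1861644 × 1370.8 = 255.2 mGal

255.2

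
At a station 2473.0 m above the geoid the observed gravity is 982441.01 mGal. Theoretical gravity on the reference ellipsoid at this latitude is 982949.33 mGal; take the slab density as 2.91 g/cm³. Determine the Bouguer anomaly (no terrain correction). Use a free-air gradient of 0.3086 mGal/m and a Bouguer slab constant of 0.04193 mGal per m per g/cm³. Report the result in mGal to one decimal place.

-46.9

Free-air correction = 0.3086 × 2473.0 = 763.17 mGal
Free-air anomaly = 982441.01 − 982949.33 + (763.17) = 254.85 mGal
Bouguer slab correction = 0.04193 × 2.91 × 2473.0 = 301.75 mGal
Simple Bouguer anomaly = 254.85 − (301.75) = -46.90 mGal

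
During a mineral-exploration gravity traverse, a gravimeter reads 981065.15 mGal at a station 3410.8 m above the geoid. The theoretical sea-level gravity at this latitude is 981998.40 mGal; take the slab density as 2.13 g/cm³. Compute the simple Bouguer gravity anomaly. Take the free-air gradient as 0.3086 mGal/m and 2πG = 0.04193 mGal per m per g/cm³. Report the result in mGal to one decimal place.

-185.3

Free-air correction = 0.3086 × 3410.8 = 1052.57 mGal
Free-air anomaly = 981065.15 − 981998.40 + (1052.57) = 119.32 mGal
Bouguer slab correction = 0.04193 × 2.13 × 3410.8 = 304.62 mGal
Simple Bouguer anomaly = 119.32 − (304.62) = -185.30 mGal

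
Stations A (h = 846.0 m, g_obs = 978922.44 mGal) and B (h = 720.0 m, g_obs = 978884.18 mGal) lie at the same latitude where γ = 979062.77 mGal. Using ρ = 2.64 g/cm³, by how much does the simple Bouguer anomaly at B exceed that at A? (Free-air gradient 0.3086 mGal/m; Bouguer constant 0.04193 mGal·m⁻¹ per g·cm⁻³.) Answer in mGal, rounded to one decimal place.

-63.2

Δg_SB(A) = 978922.44 − 979062.77 + 0.3086×846.0 − 0.04193×2.64×846.0 = 27.10 mGal
Δg_SB(B) = 978884.18 − 979062.77 + 0.3086×720.0 − 0.04193×2.64×720.0 = -36.10 mGal
Difference = -36.10 − (27.10) = -63.20 mGal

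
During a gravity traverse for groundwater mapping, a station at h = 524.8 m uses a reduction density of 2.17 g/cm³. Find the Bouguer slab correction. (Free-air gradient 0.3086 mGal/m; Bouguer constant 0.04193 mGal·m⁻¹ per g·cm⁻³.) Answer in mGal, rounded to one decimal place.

Bouguer slab correction = 0.04193 × 2.17 × 524.8 = 47.8 mGal

47.8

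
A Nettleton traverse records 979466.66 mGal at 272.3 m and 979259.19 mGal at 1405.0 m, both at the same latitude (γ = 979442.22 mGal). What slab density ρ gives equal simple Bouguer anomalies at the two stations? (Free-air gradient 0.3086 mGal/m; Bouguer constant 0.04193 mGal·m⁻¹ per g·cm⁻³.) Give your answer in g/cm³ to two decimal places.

2.99

Δg_obs = 979259.19 − 979466.66 = -207.47 mGal over Δh = 1405.0 − 272.3 = 1132.7 m
Equal Bouguer anomalies ⇒ Δg_obs + (0.3086 − 0.04193ρ)·Δh = 0
0.3086 − 0.04193ρ = −Δg_obs/Δh = 0.18316
ρ = (0.3086 − 0.18316) / 0.04193 = 2.99 g/cm³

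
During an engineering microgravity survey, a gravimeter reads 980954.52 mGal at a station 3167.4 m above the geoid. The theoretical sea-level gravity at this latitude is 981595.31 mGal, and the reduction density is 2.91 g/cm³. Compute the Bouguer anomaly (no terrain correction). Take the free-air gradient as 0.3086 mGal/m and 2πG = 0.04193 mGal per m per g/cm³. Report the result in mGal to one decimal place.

Free-air correction = 0.3086 × 3167.4 = 977.46 mGal
Free-air anomaly = 980954.52 − 981595.31 + (977.46) = 336.67 mGal
Bouguer slab correction = 0.04193 × 2.91 × 3167.4 = 386.47 mGal
Simple Bouguer anomaly = 336.67 − (386.47) = -49.80 mGal

-49.8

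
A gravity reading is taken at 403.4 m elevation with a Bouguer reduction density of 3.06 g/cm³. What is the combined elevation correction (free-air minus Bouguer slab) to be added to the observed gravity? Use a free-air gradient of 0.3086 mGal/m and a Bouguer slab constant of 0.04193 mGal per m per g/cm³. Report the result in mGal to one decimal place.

Combined gradient = 0.3086 − 0.04193 × 3.06 = 0.1802942 mGal/m
Combined elevation correction = 0.1802942 × 403.4 = 72.7 mGal

72.7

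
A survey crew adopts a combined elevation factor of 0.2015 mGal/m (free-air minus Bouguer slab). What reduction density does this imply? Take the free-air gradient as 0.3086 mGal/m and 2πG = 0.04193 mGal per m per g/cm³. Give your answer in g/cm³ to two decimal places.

0.2015 = 0.3086 − 0.04193 × ρ
ρ = (0.3086 − 0.2015) / 0.04193 = 2.55 g/cm³

2.55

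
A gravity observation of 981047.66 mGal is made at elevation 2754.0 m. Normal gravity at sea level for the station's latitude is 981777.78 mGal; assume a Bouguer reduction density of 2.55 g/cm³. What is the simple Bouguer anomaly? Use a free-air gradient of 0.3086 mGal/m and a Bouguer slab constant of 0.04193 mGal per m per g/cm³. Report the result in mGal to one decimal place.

Free-air correction = 0.3086 × 2754.0 = 849.88 mGal
Free-air anomaly = 981047.66 − 981777.78 + (849.88) = 119.76 mGal
Bouguer slab correction = 0.04193 × 2.55 × 2754.0 = 294.46 mGal
Simple Bouguer anomaly = 119.76 − (294.46) = -174.70 mGal

-174.7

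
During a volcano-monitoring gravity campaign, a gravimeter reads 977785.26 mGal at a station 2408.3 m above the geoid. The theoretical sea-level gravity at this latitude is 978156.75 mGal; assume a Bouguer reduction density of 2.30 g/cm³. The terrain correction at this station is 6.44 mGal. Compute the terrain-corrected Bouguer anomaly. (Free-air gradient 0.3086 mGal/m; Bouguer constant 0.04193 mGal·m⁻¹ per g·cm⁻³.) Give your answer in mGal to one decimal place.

145.9

Free-air correction = 0.3086 × 2408.3 = 743.20 mGal
Free-air anomaly = 977785.26 − 978156.75 + (743.20) = 371.71 mGal
Bouguer slab correction = 0.04193 × 2.30 × 2408.3 = 232.25 mGal
Simple Bouguer anomaly = 371.71 − (232.25) = 139.46 mGal
Complete Bouguer anomaly = 139.46 + 6.44 = 145.90 mGal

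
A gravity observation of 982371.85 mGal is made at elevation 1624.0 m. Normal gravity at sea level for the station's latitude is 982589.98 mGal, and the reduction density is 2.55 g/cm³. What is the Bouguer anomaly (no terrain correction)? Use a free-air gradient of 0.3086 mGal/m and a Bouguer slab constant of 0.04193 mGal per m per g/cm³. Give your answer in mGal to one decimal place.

109.4

Free-air correction = 0.3086 × 1624.0 = 501.17 mGal
Free-air anomaly = 982371.85 − 982589.98 + (501.17) = 283.04 mGal
Bouguer slab correction = 0.04193 × 2.55 × 1624.0 = 173.64 mGal
Simple Bouguer anomaly = 283.04 − (173.64) = 109.40 mGal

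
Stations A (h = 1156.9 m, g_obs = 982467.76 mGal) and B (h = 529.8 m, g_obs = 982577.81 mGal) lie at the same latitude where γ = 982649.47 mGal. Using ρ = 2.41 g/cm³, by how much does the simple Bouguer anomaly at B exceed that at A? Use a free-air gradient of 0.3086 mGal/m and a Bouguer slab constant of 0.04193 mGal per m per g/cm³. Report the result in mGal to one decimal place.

Δg_SB(A) = 982467.76 − 982649.47 + 0.3086×1156.9 − 0.04193×2.41×1156.9 = 58.40 mGal
Δg_SB(B) = 982577.81 − 982649.47 + 0.3086×529.8 − 0.04193×2.41×529.8 = 38.30 mGal
Difference = 38.30 − (58.40) = -20.10 mGal

-20.1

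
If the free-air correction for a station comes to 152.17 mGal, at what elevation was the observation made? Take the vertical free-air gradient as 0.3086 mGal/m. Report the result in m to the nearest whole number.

h = 152.17 / 0.3086 = 493.10 m

493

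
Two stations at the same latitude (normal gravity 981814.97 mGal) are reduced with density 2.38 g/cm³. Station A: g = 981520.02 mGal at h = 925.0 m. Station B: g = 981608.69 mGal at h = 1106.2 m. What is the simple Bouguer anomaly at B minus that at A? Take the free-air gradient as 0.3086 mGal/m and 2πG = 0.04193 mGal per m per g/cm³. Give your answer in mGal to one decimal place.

126.5

Δg_SB(A) = 981520.02 − 981814.97 + 0.3086×925.0 − 0.04193×2.38×925.0 = -101.80 mGal
Δg_SB(B) = 981608.69 − 981814.97 + 0.3086×1106.2 − 0.04193×2.38×1106.2 = 24.70 mGal
Difference = 24.70 − (-101.80) = 126.50 mGal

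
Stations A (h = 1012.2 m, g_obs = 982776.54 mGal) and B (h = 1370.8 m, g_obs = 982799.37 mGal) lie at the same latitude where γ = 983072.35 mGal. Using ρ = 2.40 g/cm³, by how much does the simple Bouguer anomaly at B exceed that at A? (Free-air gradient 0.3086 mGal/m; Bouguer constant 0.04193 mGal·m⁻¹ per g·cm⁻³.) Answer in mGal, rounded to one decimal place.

97.4

Δg_SB(A) = 982776.54 − 983072.35 + 0.3086×1012.2 − 0.04193×2.40×1012.2 = -85.30 mGal
Δg_SB(B) = 982799.37 − 983072.35 + 0.3086×1370.8 − 0.04193×2.40×1370.8 = 12.10 mGal
Difference = 12.10 − (-85.30) = 97.40 mGal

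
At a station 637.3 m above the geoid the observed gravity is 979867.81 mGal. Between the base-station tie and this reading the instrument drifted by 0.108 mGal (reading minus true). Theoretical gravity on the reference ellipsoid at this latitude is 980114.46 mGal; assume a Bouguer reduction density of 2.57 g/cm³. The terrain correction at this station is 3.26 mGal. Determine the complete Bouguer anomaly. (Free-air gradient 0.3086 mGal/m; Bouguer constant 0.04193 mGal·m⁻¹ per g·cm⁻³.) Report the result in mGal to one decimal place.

-115.5

Drift-corrected reading = 979867.81 − (0.108) = 979867.702 mGal
Free-air correction = 0.3086 × 637.3 = 196.67 mGal
Free-air anomaly = 979867.702 − 980114.46 + (196.67) = -50.088 mGal
Bouguer slab correction = 0.04193 × 2.57 × 637.3 = 68.68 mGal
Simple Bouguer anomaly = -50.088 − (68.68) = -118.768 mGal
Complete Bouguer anomaly = -118.768 + 3.26 = -115.508 mGal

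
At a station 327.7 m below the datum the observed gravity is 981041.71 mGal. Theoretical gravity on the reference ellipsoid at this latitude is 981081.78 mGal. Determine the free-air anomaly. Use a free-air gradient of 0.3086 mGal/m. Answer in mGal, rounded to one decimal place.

Free-air correction = 0.3086 × -327.7 = -101.13 mGal
Free-air anomaly = 981041.71 − 981081.78 + (-101.13) = -141.20 mGal

-141.2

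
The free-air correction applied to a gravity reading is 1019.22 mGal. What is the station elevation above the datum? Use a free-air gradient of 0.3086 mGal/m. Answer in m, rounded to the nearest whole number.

3303

h = 1019.22 / 0.3086 = 3302.72 m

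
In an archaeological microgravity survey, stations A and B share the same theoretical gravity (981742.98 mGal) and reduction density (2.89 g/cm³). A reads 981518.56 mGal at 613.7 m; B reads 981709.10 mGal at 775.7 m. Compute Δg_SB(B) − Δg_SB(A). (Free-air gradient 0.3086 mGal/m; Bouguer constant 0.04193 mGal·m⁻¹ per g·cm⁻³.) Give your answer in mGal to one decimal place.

Δg_SB(A) = 981518.56 − 981742.98 + 0.3086×613.7 − 0.04193×2.89×613.7 = -109.40 mGal
Δg_SB(B) = 981709.10 − 981742.98 + 0.3086×775.7 − 0.04193×2.89×775.7 = 111.50 mGal
Difference = 111.50 − (-109.40) = 220.90 mGal

220.9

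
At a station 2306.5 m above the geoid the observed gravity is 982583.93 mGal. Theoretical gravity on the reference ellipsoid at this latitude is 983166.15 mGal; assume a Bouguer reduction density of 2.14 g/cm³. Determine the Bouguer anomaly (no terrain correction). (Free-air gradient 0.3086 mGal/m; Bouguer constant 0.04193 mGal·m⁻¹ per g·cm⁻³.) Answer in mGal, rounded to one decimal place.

-77.4

Free-air correction = 0.3086 × 2306.5 = 711.79 mGal
Free-air anomaly = 982583.93 − 983166.15 + (711.79) = 129.57 mGal
Bouguer slab correction = 0.04193 × 2.14 × 2306.5 = 206.96 mGal
Simple Bouguer anomaly = 129.57 − (206.96) = -77.39 mGal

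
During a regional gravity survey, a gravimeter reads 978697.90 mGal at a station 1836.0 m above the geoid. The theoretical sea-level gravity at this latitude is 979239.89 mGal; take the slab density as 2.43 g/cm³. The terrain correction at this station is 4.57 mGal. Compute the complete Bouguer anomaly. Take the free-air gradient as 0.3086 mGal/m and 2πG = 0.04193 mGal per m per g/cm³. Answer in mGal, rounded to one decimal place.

Free-air correction = 0.3086 × 1836.0 = 566.59 mGal
Free-air anomaly = 978697.90 − 979239.89 + (566.59) = 24.60 mGal
Bouguer slab correction = 0.04193 × 2.43 × 1836.0 = 187.07 mGal
Simple Bouguer anomaly = 24.60 − (187.07) = -162.47 mGal
Complete Bouguer anomaly = -162.47 + 4.57 = -157.90 mGal

-157.9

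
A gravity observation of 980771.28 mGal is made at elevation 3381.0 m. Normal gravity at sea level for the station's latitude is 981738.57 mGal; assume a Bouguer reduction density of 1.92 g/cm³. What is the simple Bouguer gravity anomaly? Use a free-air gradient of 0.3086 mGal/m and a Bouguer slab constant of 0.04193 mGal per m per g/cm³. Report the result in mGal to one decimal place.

Free-air correction = 0.3086 × 3381.0 = 1043.38 mGal
Free-air anomaly = 980771.28 − 981738.57 + (1043.38) = 76.09 mGal
Bouguer slab correction = 0.04193 × 1.92 × 3381.0 = 272.19 mGal
Simple Bouguer anomaly = 76.09 − (272.19) = -196.10 mGal

-196.1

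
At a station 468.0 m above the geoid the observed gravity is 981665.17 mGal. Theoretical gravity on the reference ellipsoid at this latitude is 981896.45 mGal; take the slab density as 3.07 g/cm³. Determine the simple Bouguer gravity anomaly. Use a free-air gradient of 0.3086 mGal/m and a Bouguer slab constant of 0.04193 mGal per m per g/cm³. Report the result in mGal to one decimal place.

Free-air correction = 0.3086 × 468.0 = 144.42 mGal
Free-air anomaly = 981665.17 − 981896.45 + (144.42) = -86.86 mGal
Bouguer slab correction = 0.04193 × 3.07 × 468.0 = 60.24 mGal
Simple Bouguer anomaly = -86.86 − (60.24) = -147.10 mGal

-147.1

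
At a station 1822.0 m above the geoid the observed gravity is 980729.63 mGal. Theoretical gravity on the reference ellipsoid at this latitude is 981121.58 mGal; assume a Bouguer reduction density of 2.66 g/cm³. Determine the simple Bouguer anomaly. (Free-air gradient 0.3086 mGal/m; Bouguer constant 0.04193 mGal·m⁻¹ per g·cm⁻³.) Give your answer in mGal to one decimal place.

Free-air correction = 0.3086 × 1822.0 = 562.27 mGal
Free-air anomaly = 980729.63 − 981121.58 + (562.27) = 170.32 mGal
Bouguer slab correction = 0.04193 × 2.66 × 1822.0 = 203.21 mGal
Simple Bouguer anomaly = 170.32 − (203.21) = -32.89 mGal

-32.9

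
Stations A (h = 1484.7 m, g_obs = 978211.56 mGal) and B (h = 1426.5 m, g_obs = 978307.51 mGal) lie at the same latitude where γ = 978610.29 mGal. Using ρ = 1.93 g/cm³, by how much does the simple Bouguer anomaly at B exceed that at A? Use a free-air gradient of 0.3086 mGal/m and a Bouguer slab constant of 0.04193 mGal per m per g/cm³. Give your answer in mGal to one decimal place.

82.7

Δg_SB(A) = 978211.56 − 978610.29 + 0.3086×1484.7 − 0.04193×1.93×1484.7 = -60.70 mGal
Δg_SB(B) = 978307.51 − 978610.29 + 0.3086×1426.5 − 0.04193×1.93×1426.5 = 22.00 mGal
Difference = 22.00 − (-60.70) = 82.70 mGal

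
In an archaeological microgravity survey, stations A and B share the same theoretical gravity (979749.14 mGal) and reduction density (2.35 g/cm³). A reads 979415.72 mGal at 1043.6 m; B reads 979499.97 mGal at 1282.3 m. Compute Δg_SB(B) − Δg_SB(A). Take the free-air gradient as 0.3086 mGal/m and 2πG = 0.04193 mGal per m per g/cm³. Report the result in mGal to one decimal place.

Δg_SB(A) = 979415.72 − 979749.14 + 0.3086×1043.6 − 0.04193×2.35×1043.6 = -114.20 mGal
Δg_SB(B) = 979499.97 − 979749.14 + 0.3086×1282.3 − 0.04193×2.35×1282.3 = 20.20 mGal
Difference = 20.20 − (-114.20) = 134.40 mGal

134.4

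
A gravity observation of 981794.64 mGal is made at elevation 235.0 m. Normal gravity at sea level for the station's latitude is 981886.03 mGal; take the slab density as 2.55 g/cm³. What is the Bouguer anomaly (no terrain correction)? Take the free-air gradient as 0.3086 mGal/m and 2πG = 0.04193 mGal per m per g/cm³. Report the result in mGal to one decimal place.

Free-air correction = 0.3086 × 235.0 = 72.52 mGal
Free-air anomaly = 981794.64 − 981886.03 + (72.52) = -18.87 mGal
Bouguer slab correction = 0.04193 × 2.55 × 235.0 = 25.13 mGal
Simple Bouguer anomaly = -18.87 − (25.13) = -44.00 mGal

-44.0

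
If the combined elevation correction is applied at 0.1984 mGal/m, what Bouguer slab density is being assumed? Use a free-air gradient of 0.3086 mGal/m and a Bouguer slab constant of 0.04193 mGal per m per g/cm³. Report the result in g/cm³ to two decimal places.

0.1984 = 0.3086 − 0.04193 × ρ
ρ = (0.3086 − 0.1984) / 0.04193 = 2.63 g/cm³

2.63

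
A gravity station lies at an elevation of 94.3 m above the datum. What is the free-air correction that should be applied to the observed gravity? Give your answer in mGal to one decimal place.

29.1

Free-air correction = 0.3086 × 94.3 = 29.1 mGal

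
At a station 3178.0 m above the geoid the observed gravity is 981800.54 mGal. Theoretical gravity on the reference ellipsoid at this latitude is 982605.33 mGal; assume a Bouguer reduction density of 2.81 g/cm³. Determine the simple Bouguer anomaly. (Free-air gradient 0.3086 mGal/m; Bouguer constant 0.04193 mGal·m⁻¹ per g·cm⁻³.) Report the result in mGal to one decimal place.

-198.5

Free-air correction = 0.3086 × 3178.0 = 980.73 mGal
Free-air anomaly = 981800.54 − 982605.33 + (980.73) = 175.94 mGal
Bouguer slab correction = 0.04193 × 2.81 × 3178.0 = 374.44 mGal
Simple Bouguer anomaly = 175.94 − (374.44) = -198.50 mGal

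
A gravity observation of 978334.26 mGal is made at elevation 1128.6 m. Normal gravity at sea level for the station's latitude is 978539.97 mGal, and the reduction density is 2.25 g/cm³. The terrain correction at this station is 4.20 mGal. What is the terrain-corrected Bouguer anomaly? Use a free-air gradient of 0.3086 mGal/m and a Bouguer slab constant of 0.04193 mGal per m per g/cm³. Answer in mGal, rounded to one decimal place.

Free-air correction = 0.3086 × 1128.6 = 348.29 mGal
Free-air anomaly = 978334.26 − 978539.97 + (348.29) = 142.58 mGal
Bouguer slab correction = 0.04193 × 2.25 × 1128.6 = 106.47 mGal
Simple Bouguer anomaly = 142.58 − (106.47) = 36.11 mGal
Complete Bouguer anomaly = 36.11 + 4.20 = 40.31 mGal

40.3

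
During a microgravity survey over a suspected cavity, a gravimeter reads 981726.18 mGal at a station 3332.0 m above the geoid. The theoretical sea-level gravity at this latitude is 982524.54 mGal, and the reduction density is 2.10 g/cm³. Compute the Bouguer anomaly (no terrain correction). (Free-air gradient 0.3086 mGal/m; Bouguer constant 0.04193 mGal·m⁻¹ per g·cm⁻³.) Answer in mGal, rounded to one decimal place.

Free-air correction = 0.3086 × 3332.0 = 1028.26 mGal
Free-air anomaly = 981726.18 − 982524.54 + (1028.26) = 229.90 mGal
Bouguer slab correction = 0.04193 × 2.10 × 3332.0 = 293.39 mGal
Simple Bouguer anomaly = 229.90 − (293.39) = -63.49 mGal

-63.5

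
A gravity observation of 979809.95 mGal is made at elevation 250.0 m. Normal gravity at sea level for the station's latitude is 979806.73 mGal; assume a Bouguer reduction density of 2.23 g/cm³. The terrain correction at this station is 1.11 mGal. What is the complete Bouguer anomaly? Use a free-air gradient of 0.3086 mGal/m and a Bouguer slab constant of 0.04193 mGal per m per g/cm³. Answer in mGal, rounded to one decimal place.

58.1

Free-air correction = 0.3086 × 250.0 = 77.15 mGal
Free-air anomaly = 979809.95 − 979806.73 + (77.15) = 80.37 mGal
Bouguer slab correction = 0.04193 × 2.23 × 250.0 = 23.38 mGal
Simple Bouguer anomaly = 80.37 − (23.38) = 56.99 mGal
Complete Bouguer anomaly = 56.99 + 1.11 = 58.10 mGal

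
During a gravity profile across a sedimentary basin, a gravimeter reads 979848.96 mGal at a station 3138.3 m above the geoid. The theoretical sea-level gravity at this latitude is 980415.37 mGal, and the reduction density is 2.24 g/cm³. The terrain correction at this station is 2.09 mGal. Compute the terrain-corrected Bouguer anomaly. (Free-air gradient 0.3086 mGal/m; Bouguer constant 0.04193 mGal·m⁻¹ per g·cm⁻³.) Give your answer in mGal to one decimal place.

Free-air correction = 0.3086 × 3138.3 = 968.48 mGal
Free-air anomaly = 979848.96 − 980415.37 + (968.48) = 402.07 mGal
Bouguer slab correction = 0.04193 × 2.24 × 3138.3 = 294.76 mGal
Simple Bouguer anomaly = 402.07 − (294.76) = 107.31 mGal
Complete Bouguer anomaly = 107.31 + 2.09 = 109.40 mGal

109.4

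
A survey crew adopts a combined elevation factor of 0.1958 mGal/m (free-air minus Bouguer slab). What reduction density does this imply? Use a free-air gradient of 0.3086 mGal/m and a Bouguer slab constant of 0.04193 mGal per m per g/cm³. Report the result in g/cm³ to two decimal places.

0.1958 = 0.3086 − 0.04193 × ρ
ρ = (0.3086 − 0.1958) / 0.04193 = 2.69 g/cm³

2.69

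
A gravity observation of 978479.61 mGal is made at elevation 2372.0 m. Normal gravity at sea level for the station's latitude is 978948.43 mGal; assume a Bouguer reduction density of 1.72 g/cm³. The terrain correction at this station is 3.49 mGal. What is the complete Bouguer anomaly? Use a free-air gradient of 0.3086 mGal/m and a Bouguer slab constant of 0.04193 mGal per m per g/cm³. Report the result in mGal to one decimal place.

95.6

Free-air correction = 0.3086 × 2372.0 = 732.00 mGal
Free-air anomaly = 978479.61 − 978948.43 + (732.00) = 263.18 mGal
Bouguer slab correction = 0.04193 × 1.72 × 2372.0 = 171.07 mGal
Simple Bouguer anomaly = 263.18 − (171.07) = 92.11 mGal
Complete Bouguer anomaly = 92.11 + 3.49 = 95.60 mGal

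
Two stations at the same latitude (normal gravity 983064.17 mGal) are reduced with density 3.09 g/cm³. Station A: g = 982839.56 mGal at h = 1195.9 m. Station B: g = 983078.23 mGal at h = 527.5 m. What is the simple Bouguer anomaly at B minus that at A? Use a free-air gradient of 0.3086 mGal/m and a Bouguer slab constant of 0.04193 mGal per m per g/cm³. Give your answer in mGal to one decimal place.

119.0

Δg_SB(A) = 982839.56 − 983064.17 + 0.3086×1195.9 − 0.04193×3.09×1195.9 = -10.50 mGal
Δg_SB(B) = 983078.23 − 983064.17 + 0.3086×527.5 − 0.04193×3.09×527.5 = 108.50 mGal
Difference = 108.50 − (-10.50) = 119.00 mGal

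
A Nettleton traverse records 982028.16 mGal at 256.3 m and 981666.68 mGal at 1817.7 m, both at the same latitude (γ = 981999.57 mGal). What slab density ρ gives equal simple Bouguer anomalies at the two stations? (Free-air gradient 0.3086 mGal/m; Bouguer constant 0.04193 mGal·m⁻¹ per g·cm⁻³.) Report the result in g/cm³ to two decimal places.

Δg_obs = 981666.68 − 982028.16 = -361.48 mGal over Δh = 1817.7 − 256.3 = 1561.4 m
Equal Bouguer anomalies ⇒ Δg_obs + (0.3086 − 0.04193ρ)·Δh = 0
0.3086 − 0.04193ρ = −Δg_obs/Δh = 0.23151
ρ = (0.3086 − 0.23151) / 0.04193 = 1.84 g/cm³

1.84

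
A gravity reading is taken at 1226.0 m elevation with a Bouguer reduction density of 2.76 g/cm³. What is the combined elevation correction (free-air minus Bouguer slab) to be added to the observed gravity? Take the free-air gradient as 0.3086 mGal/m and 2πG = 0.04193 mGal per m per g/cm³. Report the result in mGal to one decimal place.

Combined gradient = 0.3086 − 0.04193 × 2.76 = 0.1928732 mGal/m
Combined elevation correction = 0.1928732 × 1226.0 = 236.5 mGal

236.5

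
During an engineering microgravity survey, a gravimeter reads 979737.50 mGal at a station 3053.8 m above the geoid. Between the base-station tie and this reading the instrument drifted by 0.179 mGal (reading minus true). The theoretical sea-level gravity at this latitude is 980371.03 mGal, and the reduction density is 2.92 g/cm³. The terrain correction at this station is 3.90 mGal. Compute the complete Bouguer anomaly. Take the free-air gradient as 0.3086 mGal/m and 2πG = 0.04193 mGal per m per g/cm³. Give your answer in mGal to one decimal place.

Drift-corrected reading = 979737.50 − (0.179) = 979737.321 mGal
Free-air correction = 0.3086 × 3053.8 = 942.40 mGal
Free-air anomaly = 979737.321 − 980371.03 + (942.40) = 308.691 mGal
Bouguer slab correction = 0.04193 × 2.92 × 3053.8 = 373.89 mGal
Simple Bouguer anomaly = 308.691 − (373.89) = -65.199 mGal
Complete Bouguer anomaly = -65.199 + 3.90 = -61.299 mGal

-61.3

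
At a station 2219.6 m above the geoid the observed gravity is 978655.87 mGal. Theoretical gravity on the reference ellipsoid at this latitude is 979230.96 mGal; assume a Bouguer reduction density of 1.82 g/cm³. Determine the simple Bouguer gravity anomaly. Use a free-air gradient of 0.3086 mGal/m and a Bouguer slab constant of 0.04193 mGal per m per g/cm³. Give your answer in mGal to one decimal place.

Free-air correction = 0.3086 × 2219.6 = 684.97 mGal
Free-air anomaly = 978655.87 − 979230.96 + (684.97) = 109.88 mGal
Bouguer slab correction = 0.04193 × 1.82 × 2219.6 = 169.38 mGal
Simple Bouguer anomaly = 109.88 − (169.38) = -59.50 mGal

-59.5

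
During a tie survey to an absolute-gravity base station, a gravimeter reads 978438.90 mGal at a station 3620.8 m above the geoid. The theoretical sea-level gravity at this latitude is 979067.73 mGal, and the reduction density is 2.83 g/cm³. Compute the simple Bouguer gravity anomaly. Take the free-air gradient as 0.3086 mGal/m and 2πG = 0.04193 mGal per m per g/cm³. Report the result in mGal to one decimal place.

58.9

Free-air correction = 0.3086 × 3620.8 = 1117.38 mGal
Free-air anomaly = 978438.90 − 979067.73 + (1117.38) = 488.55 mGal
Bouguer slab correction = 0.04193 × 2.83 × 3620.8 = 429.65 mGal
Simple Bouguer anomaly = 488.55 − (429.65) = 58.90 mGal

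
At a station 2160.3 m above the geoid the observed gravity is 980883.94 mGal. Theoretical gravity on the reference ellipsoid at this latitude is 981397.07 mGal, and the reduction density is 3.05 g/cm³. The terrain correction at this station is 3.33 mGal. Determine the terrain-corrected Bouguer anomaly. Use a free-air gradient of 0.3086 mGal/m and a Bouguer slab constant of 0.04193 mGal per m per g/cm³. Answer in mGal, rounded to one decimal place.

-119.4

Free-air correction = 0.3086 × 2160.3 = 666.67 mGal
Free-air anomaly = 980883.94 − 981397.07 + (666.67) = 153.54 mGal
Bouguer slab correction = 0.04193 × 3.05 × 2160.3 = 276.27 mGal
Simple Bouguer anomaly = 153.54 − (276.27) = -122.73 mGal
Complete Bouguer anomaly = -122.73 + 3.33 = -119.40 mGal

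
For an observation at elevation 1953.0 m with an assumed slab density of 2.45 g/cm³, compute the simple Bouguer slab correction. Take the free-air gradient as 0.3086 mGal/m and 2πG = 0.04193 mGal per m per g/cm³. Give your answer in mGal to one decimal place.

Bouguer slab correction = 0.04193 × 2.45 × 1953.0 = 200.6 mGal

200.6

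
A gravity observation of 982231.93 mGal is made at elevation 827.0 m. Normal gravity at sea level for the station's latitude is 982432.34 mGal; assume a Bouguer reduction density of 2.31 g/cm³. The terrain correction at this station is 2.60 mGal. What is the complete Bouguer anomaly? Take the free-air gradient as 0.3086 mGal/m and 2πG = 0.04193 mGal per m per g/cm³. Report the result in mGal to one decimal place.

-22.7

Free-air correction = 0.3086 × 827.0 = 255.21 mGal
Free-air anomaly = 982231.93 − 982432.34 + (255.21) = 54.80 mGal
Bouguer slab correction = 0.04193 × 2.31 × 827.0 = 80.10 mGal
Simple Bouguer anomaly = 54.80 − (80.10) = -25.30 mGal
Complete Bouguer anomaly = -25.30 + 2.60 = -22.70 mGal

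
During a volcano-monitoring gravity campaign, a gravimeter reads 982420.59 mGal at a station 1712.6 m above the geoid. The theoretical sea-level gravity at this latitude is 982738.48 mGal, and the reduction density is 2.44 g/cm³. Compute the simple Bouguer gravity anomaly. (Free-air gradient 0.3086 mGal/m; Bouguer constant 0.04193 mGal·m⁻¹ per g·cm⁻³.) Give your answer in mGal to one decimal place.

Free-air correction = 0.3086 × 1712.6 = 528.51 mGal
Free-air anomaly = 982420.59 − 982738.48 + (528.51) = 210.62 mGal
Bouguer slab correction = 0.04193 × 2.44 × 1712.6 = 175.21 mGal
Simple Bouguer anomaly = 210.62 − (175.21) = 35.41 mGal

35.4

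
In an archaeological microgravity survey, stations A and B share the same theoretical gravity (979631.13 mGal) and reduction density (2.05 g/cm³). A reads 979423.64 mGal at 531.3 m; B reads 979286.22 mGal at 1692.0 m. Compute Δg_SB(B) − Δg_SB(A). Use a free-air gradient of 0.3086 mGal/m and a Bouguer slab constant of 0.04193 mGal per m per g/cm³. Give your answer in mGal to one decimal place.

121.0

Δg_SB(A) = 979423.64 − 979631.13 + 0.3086×531.3 − 0.04193×2.05×531.3 = -89.20 mGal
Δg_SB(B) = 979286.22 − 979631.13 + 0.3086×1692.0 − 0.04193×2.05×1692.0 = 31.80 mGal
Difference = 31.80 − (-89.20) = 121.00 mGal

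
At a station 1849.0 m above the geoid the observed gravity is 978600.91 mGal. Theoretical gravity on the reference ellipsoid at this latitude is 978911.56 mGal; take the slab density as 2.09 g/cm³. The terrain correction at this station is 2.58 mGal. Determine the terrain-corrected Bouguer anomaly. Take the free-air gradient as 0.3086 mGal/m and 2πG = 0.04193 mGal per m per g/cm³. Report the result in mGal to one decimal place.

Free-air correction = 0.3086 × 1849.0 = 570.60 mGal
Free-air anomaly = 978600.91 − 978911.56 + (570.60) = 259.95 mGal
Bouguer slab correction = 0.04193 × 2.09 × 1849.0 = 162.03 mGal
Simple Bouguer anomaly = 259.95 − (162.03) = 97.92 mGal
Complete Bouguer anomaly = 97.92 + 2.58 = 100.50 mGal

100.5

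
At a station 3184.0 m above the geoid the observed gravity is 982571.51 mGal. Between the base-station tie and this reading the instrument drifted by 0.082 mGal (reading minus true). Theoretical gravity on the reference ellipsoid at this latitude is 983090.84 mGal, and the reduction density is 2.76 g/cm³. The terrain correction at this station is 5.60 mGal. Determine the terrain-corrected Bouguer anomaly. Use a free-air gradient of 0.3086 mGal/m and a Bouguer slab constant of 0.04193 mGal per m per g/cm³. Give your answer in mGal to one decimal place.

100.3

Drift-corrected reading = 982571.51 − (0.082) = 982571.428 mGal
Free-air correction = 0.3086 × 3184.0 = 982.58 mGal
Free-air anomaly = 982571.428 − 983090.84 + (982.58) = 463.168 mGal
Bouguer slab correction = 0.04193 × 2.76 × 3184.0 = 368.47 mGal
Simple Bouguer anomaly = 463.168 − (368.47) = 94.698 mGal
Complete Bouguer anomaly = 94.698 + 5.60 = 100.298 mGal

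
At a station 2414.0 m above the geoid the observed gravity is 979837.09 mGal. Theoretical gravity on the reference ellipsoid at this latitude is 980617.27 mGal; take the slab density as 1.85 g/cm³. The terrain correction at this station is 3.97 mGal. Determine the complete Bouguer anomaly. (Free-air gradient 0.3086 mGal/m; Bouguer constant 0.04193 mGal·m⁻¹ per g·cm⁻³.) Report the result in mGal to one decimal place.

Free-air correction = 0.3086 × 2414.0 = 744.96 mGal
Free-air anomaly = 979837.09 − 980617.27 + (744.96) = -35.22 mGal
Bouguer slab correction = 0.04193 × 1.85 × 2414.0 = 187.26 mGal
Simple Bouguer anomaly = -35.22 − (187.26) = -222.48 mGal
Complete Bouguer anomaly = -222.48 + 3.97 = -218.51 mGal

-218.5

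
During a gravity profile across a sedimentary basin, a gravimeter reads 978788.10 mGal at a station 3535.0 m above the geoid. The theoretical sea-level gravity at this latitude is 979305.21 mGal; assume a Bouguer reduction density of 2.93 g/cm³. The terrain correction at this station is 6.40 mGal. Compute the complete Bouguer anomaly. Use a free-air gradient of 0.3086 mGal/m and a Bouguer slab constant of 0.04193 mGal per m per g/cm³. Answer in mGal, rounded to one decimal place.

145.9

Free-air correction = 0.3086 × 3535.0 = 1090.90 mGal
Free-air anomaly = 978788.10 − 979305.21 + (1090.90) = 573.79 mGal
Bouguer slab correction = 0.04193 × 2.93 × 3535.0 = 434.29 mGal
Simple Bouguer anomaly = 573.79 − (434.29) = 139.50 mGal
Complete Bouguer anomaly = 139.50 + 6.40 = 145.90 mGal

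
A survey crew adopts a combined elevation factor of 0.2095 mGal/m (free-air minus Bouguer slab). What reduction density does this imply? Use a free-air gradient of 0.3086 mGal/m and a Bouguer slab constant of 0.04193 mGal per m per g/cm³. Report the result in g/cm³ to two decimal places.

0.2095 = 0.3086 − 0.04193 × ρ
ρ = (0.3086 − 0.2095) / 0.04193 = 2.36 g/cm³

2.36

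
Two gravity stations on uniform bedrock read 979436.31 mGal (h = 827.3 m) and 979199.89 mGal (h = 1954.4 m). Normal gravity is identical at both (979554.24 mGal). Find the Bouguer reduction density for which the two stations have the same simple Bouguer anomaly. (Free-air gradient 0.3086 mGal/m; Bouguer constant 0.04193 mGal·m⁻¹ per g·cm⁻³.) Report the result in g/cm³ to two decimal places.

2.36

Δg_obs = 979199.89 − 979436.31 = -236.42 mGal over Δh = 1954.4 − 827.3 = 1127.1 m
Equal Bouguer anomalies ⇒ Δg_obs + (0.3086 − 0.04193ρ)·Δh = 0
0.3086 − 0.04193ρ = −Δg_obs/Δh = 0.20976
ρ = (0.3086 − 0.20976) / 0.04193 = 2.36 g/cm³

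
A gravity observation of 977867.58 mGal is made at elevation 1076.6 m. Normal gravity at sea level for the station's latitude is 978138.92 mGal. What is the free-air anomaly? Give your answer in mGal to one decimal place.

60.9

Free-air correction = 0.3086 × 1076.6 = 332.24 mGal
Free-air anomaly = 977867.58 − 978138.92 + (332.24) = 60.90 mGal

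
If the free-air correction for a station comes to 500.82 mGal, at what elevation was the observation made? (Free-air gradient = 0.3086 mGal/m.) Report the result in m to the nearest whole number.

h = 500.82 / 0.3086 = 1622.88 m

1623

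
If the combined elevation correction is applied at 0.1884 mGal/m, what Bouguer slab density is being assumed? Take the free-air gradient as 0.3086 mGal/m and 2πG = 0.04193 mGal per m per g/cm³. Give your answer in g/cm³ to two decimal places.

0.1884 = 0.3086 − 0.04193 × ρ
ρ = (0.3086 − 0.1884) / 0.04193 = 2.87 g/cm³

2.87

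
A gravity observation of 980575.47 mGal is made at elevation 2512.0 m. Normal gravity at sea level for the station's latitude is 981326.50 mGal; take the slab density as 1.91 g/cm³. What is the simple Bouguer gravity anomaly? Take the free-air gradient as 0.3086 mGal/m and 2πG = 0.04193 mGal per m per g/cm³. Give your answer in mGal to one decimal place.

-177.0

Free-air correction = 0.3086 × 2512.0 = 775.20 mGal
Free-air anomaly = 980575.47 − 981326.50 + (775.20) = 24.17 mGal
Bouguer slab correction = 0.04193 × 1.91 × 2512.0 = 201.18 mGal
Simple Bouguer anomaly = 24.17 − (201.18) = -177.01 mGal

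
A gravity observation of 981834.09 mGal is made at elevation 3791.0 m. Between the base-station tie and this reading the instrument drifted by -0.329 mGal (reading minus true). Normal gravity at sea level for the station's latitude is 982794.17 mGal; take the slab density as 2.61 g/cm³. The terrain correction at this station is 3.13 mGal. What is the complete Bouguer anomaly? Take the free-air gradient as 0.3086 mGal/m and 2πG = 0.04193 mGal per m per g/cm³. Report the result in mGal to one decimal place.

-201.6

Drift-corrected reading = 981834.09 − (-0.329) = 981834.419 mGal
Free-air correction = 0.3086 × 3791.0 = 1169.90 mGal
Free-air anomaly = 981834.419 − 982794.17 + (1169.90) = 210.149 mGal
Bouguer slab correction = 0.04193 × 2.61 × 3791.0 = 414.88 mGal
Simple Bouguer anomaly = 210.149 − (414.88) = -204.731 mGal
Complete Bouguer anomaly = -204.731 + 3.13 = -201.601 mGal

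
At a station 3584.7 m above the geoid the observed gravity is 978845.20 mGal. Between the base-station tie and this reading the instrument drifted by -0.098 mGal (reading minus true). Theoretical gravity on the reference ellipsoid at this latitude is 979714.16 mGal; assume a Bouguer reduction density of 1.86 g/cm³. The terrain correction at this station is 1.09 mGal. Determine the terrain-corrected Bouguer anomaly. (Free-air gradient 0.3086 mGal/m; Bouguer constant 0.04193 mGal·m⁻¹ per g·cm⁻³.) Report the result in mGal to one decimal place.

-41.1

Drift-corrected reading = 978845.20 − (-0.098) = 978845.298 mGal
Free-air correction = 0.3086 × 3584.7 = 1106.24 mGal
Free-air anomaly = 978845.298 − 979714.16 + (1106.24) = 237.378 mGal
Bouguer slab correction = 0.04193 × 1.86 × 3584.7 = 279.57 mGal
Simple Bouguer anomaly = 237.378 − (279.57) = -42.192 mGal
Complete Bouguer anomaly = -42.192 + 1.09 = -41.102 mGal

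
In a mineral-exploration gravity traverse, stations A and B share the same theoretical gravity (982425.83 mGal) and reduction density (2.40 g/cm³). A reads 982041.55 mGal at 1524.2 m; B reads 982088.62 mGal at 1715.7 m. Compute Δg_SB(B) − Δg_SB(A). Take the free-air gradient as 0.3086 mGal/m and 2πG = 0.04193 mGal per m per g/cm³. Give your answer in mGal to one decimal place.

Δg_SB(A) = 982041.55 − 982425.83 + 0.3086×1524.2 − 0.04193×2.40×1524.2 = -67.30 mGal
Δg_SB(B) = 982088.62 − 982425.83 + 0.3086×1715.7 − 0.04193×2.40×1715.7 = 19.60 mGal
Difference = 19.60 − (-67.30) = 86.90 mGal

86.9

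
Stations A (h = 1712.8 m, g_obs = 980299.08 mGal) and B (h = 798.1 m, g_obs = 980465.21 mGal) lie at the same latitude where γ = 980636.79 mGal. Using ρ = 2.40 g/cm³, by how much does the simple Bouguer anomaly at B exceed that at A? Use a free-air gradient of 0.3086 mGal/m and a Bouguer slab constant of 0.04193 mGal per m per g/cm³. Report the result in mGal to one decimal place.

-24.1

Δg_SB(A) = 980299.08 − 980636.79 + 0.3086×1712.8 − 0.04193×2.40×1712.8 = 18.50 mGal
Δg_SB(B) = 980465.21 − 980636.79 + 0.3086×798.1 − 0.04193×2.40×798.1 = -5.60 mGal
Difference = -5.60 − (18.50) = -24.10 mGal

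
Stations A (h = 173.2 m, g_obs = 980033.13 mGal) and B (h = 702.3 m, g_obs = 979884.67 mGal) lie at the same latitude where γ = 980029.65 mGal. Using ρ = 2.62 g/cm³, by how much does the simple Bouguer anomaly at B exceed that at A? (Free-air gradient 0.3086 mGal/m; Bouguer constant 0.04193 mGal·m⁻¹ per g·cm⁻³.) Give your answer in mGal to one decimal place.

Δg_SB(A) = 980033.13 − 980029.65 + 0.3086×173.2 − 0.04193×2.62×173.2 = 37.90 mGal
Δg_SB(B) = 979884.67 − 980029.65 + 0.3086×702.3 − 0.04193×2.62×702.3 = -5.40 mGal
Difference = -5.40 − (37.90) = -43.30 mGal

-43.3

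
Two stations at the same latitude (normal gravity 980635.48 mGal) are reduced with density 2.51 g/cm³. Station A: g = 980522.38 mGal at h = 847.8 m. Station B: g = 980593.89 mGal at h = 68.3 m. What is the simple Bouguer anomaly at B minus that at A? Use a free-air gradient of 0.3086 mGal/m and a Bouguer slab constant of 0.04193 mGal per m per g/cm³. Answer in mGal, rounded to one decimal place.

-87.0

Δg_SB(A) = 980522.38 − 980635.48 + 0.3086×847.8 − 0.04193×2.51×847.8 = 59.30 mGal
Δg_SB(B) = 980593.89 − 980635.48 + 0.3086×68.3 − 0.04193×2.51×68.3 = -27.70 mGal
Difference = -27.70 − (59.30) = -87.00 mGal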